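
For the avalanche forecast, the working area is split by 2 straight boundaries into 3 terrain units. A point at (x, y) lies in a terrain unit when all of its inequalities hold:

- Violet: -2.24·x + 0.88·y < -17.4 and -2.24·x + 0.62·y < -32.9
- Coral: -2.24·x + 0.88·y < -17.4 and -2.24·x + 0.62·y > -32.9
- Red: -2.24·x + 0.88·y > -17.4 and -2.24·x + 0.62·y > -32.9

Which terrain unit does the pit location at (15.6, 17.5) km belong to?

Coral

-2.24·15.6 + 0.88·17.5 = -19.544, which is < -17.4
-2.24·15.6 + 0.62·17.5 = -24.094, which is > -32.9
This sign pattern matches Coral.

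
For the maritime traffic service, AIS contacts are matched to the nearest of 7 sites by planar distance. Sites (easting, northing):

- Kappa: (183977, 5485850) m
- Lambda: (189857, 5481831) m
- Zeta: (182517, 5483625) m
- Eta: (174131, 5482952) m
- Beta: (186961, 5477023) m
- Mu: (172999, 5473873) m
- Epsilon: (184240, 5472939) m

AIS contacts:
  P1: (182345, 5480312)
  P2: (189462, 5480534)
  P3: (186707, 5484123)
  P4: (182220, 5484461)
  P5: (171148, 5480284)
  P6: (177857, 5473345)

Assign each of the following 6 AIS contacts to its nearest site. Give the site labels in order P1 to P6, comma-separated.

P1 → Zeta (d²=11005553.00)
P2 → Lambda (d²=1838234.00)
P3 → Kappa (d²=10435429.00)
P4 → Zeta (d²=787105.00)
P5 → Eta (d²=16016513.00)
P6 → Mu (d²=23878948.00)

Zeta, Lambda, Kappa, Zeta, Eta, Mu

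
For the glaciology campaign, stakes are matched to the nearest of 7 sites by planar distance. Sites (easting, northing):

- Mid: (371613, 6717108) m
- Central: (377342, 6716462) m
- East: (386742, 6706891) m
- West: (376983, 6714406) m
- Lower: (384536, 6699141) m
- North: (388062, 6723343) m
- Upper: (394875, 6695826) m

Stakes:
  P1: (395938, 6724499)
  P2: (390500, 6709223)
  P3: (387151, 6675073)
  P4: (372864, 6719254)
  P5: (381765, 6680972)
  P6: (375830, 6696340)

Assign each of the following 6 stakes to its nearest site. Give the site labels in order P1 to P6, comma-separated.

North, East, Upper, Mid, Lower, Lower

P1 → North (d²=63367712.00)
P2 → East (d²=19560788.00)
P3 → Upper (d²=490347185.00)
P4 → Mid (d²=6170317.00)
P5 → Lower (d²=337791002.00)
P6 → Lower (d²=83640037.00)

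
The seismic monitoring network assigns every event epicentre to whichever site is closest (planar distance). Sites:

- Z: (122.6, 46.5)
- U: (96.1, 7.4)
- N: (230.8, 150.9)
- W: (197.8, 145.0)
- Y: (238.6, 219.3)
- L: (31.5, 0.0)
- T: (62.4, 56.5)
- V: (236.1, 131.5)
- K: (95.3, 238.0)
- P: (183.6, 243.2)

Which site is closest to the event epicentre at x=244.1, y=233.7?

Squared distances to each site:
Z: 49806.090; U: 73115.690; N: 7032.730; W: 10011.380; Y: 237.610; L: 99814.450; T: 64414.730; V: 10508.840; K: 22159.930; P: 3750.500.
Minimum at Y.

Y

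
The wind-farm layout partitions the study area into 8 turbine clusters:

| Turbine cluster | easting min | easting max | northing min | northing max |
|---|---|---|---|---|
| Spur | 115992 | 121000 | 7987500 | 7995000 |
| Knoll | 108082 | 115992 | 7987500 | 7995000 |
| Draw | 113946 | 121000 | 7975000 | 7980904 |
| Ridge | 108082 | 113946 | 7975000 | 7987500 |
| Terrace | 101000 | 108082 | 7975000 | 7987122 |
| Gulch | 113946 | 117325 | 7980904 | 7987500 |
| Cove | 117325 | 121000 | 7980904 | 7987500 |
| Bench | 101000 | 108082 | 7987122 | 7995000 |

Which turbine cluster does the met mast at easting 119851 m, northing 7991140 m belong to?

Spur

The point has easting = 119851 and northing = 7991140.
Only Spur satisfies 115992 ≤ easting ≤ 121000 and 7987500 ≤ northing ≤ 7995000.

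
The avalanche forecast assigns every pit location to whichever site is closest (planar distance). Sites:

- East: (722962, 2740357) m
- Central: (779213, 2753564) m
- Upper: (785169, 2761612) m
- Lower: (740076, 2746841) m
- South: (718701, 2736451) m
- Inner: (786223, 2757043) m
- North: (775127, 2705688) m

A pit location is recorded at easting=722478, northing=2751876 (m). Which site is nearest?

East

Squared distances to each site:
East: 132921617.000; Central: 3221709569.000; Upper: 4024951177.000; Lower: 335040829.000; South: 252196354.000; Inner: 4090122914.000; North: 4905248545.000.
Minimum at East.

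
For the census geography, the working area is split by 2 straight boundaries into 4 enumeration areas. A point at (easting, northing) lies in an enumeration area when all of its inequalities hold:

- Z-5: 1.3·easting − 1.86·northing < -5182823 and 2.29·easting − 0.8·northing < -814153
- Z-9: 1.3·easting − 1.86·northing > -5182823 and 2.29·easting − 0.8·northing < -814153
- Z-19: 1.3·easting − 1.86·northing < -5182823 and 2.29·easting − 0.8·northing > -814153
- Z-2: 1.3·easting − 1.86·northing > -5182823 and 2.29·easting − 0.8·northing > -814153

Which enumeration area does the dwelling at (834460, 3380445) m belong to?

Z-19

1.3·834460 − 1.86·3380445 = -5202829.700, which is < -5182823
2.29·834460 − 0.8·3380445 = -793442.600, which is > -814153
This sign pattern matches Z-19.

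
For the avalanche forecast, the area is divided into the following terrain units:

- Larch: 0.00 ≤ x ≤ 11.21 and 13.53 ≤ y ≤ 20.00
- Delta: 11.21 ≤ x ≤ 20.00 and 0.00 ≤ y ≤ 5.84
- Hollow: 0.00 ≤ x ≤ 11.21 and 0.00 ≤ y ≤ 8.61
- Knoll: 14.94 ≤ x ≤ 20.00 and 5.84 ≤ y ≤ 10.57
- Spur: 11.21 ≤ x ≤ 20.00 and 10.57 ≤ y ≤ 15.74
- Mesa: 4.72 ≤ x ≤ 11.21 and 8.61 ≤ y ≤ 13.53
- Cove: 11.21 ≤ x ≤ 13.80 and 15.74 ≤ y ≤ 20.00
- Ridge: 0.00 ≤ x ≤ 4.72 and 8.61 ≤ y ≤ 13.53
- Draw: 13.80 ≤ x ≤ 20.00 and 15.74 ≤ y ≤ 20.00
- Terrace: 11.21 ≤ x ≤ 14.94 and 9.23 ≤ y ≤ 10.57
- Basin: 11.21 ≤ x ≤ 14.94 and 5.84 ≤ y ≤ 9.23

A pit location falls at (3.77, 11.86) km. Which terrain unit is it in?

Ridge

The point has x = 3.77 and y = 11.86.
Only Ridge satisfies 0.00 ≤ x ≤ 4.72 and 8.61 ≤ y ≤ 13.53.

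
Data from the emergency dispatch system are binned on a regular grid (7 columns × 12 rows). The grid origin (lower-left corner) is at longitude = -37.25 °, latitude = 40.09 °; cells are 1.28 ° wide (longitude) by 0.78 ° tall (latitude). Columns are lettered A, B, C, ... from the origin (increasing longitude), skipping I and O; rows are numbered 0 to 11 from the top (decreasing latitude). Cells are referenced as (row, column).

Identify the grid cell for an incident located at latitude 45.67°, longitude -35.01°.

Column index: ⌊(-35.01 − -37.25) / 1.28⌋ = ⌊1.750⌋ = 1 → column B
Row offset from origin: ⌊(45.67 − 40.09) / 0.78⌋ = ⌊7.154⌋ = 7 → row 4 (counted from top)

(4, B)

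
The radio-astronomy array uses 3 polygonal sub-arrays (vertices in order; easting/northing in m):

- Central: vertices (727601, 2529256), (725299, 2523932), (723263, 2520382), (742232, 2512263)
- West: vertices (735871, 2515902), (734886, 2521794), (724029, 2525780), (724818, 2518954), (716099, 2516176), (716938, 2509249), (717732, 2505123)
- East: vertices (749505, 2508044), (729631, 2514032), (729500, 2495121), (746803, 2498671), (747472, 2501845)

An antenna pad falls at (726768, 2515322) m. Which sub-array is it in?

Cast a ray rightward from (726768, 2515322). For each polygon, the edges (by vertex number in listed order) whose endpoints lie on opposite sides of northing = 2515322, where each meets that height, and whether that is right or left of the point:
Central: 3–4 at easting≈735085.0 (right), 4–1 at easting≈739598.2 (right) → 2 crossings.
West: 5–6 at easting≈716202.4 (left), 7–1 at easting≈734895.0 (right) → 1 crossing.
East: no edge straddles that height → 0 crossings.
Only West has an odd count, so the point is inside West.

West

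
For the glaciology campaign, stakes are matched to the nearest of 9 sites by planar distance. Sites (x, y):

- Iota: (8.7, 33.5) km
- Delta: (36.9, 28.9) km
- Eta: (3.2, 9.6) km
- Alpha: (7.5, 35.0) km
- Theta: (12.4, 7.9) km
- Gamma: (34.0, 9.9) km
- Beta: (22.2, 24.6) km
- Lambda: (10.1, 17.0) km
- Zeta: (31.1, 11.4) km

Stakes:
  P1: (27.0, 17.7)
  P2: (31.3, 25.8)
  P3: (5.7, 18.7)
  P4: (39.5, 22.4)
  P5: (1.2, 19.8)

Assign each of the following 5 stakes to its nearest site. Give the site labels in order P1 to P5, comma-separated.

Zeta, Delta, Lambda, Delta, Lambda

P1 → Zeta (d²=56.50)
P2 → Delta (d²=40.97)
P3 → Lambda (d²=22.25)
P4 → Delta (d²=49.01)
P5 → Lambda (d²=87.05)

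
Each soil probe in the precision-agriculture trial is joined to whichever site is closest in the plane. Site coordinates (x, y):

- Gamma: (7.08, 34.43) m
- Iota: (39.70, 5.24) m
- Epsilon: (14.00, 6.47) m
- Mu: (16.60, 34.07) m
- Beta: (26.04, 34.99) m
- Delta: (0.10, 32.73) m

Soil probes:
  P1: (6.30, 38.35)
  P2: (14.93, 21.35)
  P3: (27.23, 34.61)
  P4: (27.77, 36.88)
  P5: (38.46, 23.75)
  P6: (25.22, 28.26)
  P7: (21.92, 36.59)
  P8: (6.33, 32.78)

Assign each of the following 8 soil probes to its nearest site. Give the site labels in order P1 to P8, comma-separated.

Gamma, Mu, Beta, Beta, Beta, Beta, Beta, Gamma

P1 → Gamma (d²=15.97)
P2 → Mu (d²=164.59)
P3 → Beta (d²=1.56)
P4 → Beta (d²=6.57)
P5 → Beta (d²=280.59)
P6 → Beta (d²=45.97)
P7 → Beta (d²=19.53)
P8 → Gamma (d²=3.28)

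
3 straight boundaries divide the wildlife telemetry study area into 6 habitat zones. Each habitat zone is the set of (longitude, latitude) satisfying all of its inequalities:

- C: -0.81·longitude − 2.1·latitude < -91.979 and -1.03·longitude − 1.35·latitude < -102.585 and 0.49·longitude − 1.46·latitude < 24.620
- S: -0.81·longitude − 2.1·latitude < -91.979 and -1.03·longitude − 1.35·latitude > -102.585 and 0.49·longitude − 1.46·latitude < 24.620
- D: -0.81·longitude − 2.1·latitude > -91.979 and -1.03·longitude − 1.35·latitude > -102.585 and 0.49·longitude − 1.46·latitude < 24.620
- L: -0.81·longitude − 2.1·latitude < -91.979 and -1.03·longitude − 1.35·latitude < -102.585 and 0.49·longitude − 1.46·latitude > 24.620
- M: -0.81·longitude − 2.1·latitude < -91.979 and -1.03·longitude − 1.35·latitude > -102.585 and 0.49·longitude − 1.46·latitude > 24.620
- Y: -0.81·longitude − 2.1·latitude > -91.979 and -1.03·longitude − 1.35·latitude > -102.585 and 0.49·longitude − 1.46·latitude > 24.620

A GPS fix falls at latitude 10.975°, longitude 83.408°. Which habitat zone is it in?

-0.81·83.408 − 2.1·10.975 = -90.608, which is > -91.979
-1.03·83.408 − 1.35·10.975 = -100.726, which is > -102.585
0.49·83.408 − 1.46·10.975 = 24.846, which is > 24.620
This sign pattern matches Y.

Y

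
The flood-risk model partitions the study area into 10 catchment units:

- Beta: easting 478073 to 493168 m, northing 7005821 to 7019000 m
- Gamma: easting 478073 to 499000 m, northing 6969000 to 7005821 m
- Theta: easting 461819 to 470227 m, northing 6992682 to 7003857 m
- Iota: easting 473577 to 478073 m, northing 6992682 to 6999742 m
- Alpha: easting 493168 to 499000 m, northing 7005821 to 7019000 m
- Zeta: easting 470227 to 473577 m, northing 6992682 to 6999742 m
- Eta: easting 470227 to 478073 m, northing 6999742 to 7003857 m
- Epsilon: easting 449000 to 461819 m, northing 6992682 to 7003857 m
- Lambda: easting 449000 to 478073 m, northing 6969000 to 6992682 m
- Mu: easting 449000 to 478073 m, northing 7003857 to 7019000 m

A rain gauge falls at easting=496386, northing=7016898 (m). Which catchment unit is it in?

The point has easting = 496386 and northing = 7016898.
Only Alpha satisfies 493168 ≤ easting ≤ 499000 and 7005821 ≤ northing ≤ 7019000.

Alpha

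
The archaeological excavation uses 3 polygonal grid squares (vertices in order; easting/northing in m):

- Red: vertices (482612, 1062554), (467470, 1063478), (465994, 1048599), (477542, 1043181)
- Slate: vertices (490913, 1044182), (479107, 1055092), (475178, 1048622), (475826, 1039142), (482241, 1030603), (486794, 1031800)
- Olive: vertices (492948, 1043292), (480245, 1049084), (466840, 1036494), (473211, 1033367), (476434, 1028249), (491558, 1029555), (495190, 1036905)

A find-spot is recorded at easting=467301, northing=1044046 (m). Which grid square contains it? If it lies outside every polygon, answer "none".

none

Cast a ray rightward from (467301, 1044046). For each polygon, the edges (by vertex number in listed order) whose endpoints lie on opposite sides of northing = 1044046, where each meets that height, and whether that is right or left of the point:
Red: 3–4 at easting≈475698.3 (right), 4–1 at easting≈477768.4 (right) → 2 crossings.
Slate: 3–4 at easting≈475490.8 (right), 6–1 at easting≈490867.8 (right) → 2 crossings.
Olive: 1–2 at easting≈491294.3 (right), 2–3 at easting≈474880.9 (right) → 2 crossings.
All counts are even, so the point lies outside every listed polygon.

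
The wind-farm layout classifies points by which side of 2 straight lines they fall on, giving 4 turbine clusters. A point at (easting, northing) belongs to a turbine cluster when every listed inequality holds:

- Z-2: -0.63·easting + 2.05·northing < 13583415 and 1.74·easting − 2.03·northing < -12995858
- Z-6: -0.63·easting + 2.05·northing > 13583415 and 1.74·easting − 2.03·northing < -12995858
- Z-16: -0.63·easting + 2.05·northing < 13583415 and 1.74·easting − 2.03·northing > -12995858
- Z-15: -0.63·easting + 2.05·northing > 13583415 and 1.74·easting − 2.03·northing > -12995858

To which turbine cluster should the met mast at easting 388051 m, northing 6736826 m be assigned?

-0.63·388051 + 2.05·6736826 = 13566021.170, which is < 13583415
1.74·388051 − 2.03·6736826 = -13000548.040, which is < -12995858
This sign pattern matches Z-2.

Z-2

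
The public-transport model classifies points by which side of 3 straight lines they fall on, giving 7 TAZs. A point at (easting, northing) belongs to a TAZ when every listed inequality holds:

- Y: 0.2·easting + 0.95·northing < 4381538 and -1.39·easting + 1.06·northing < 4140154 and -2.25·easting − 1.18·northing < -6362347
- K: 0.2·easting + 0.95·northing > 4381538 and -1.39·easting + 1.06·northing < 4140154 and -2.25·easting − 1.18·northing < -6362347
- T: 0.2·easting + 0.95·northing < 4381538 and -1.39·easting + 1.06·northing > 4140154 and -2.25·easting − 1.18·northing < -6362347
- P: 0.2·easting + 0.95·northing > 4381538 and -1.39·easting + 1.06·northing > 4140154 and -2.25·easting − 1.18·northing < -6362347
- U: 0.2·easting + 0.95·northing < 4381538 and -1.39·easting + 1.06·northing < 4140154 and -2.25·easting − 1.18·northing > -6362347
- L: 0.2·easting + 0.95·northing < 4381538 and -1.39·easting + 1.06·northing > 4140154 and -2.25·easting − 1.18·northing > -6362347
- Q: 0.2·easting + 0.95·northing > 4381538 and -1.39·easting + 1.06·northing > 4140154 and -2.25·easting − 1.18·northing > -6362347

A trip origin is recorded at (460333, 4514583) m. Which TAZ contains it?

0.2·460333 + 0.95·4514583 = 4380920.450, which is < 4381538
-1.39·460333 + 1.06·4514583 = 4145595.110, which is > 4140154
-2.25·460333 − 1.18·4514583 = -6362957.190, which is < -6362347
This sign pattern matches T.

T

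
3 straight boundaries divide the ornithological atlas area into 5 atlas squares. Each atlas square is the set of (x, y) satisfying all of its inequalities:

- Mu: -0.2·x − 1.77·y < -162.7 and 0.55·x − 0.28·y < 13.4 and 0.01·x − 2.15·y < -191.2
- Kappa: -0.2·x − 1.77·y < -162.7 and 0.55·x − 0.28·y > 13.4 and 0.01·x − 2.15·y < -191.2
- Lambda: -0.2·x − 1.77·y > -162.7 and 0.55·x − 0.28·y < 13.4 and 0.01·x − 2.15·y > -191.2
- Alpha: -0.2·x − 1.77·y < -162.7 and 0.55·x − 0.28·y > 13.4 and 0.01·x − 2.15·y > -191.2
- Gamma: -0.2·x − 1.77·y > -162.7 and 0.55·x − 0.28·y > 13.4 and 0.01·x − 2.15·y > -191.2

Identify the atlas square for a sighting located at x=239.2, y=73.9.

-0.2·239.2 − 1.77·73.9 = -178.643, which is < -162.7
0.55·239.2 − 0.28·73.9 = 110.868, which is > 13.4
0.01·239.2 − 2.15·73.9 = -156.493, which is > -191.2
This sign pattern matches Alpha.

Alpha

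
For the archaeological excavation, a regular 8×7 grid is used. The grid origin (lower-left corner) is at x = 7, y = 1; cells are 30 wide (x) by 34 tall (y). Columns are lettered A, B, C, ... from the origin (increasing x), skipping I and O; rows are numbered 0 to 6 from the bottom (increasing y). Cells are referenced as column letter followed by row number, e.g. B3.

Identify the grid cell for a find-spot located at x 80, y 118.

Column index: ⌊(80 − 7) / 30⌋ = ⌊2.433⌋ = 2 → column C
Row offset from origin: ⌊(118 − 1) / 34⌋ = ⌊3.441⌋ = 3 → row 3

C3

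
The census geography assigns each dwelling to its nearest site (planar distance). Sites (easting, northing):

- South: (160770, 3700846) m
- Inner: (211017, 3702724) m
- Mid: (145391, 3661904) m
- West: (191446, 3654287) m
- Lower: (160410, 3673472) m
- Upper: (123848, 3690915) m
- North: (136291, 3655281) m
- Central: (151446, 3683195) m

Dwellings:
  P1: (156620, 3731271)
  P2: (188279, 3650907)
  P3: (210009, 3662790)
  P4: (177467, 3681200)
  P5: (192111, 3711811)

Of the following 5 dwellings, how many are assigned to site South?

1

P1 → South
P2 → West
P3 → West
P4 → Lower
P5 → Inner
1 of the 5 goes to South.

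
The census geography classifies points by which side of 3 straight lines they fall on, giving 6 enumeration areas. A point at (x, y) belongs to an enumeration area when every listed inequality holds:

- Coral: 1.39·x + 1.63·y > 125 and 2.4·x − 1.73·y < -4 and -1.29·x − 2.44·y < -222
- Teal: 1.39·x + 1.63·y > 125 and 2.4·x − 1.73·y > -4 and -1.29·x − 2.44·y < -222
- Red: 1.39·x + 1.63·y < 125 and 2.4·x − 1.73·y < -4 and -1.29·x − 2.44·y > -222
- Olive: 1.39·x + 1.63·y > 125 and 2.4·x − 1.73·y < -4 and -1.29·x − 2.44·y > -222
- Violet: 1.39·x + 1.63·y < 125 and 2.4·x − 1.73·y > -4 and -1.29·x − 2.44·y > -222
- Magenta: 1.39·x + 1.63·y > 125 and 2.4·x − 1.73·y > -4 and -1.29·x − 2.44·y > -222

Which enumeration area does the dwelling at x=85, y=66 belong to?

Teal

1.39·85 + 1.63·66 = 225.730, which is > 125
2.4·85 − 1.73·66 = 89.820, which is > -4
-1.29·85 − 2.44·66 = -270.690, which is < -222
This sign pattern matches Teal.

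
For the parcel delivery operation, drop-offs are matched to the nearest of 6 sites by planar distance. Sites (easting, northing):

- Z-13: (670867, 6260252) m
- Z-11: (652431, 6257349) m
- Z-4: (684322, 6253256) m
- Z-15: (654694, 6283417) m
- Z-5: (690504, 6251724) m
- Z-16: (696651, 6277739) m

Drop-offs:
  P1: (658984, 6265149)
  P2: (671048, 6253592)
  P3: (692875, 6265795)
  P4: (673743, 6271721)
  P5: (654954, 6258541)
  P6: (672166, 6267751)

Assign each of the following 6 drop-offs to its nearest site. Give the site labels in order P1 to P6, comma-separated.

P1 → Z-11 (d²=103781809.00)
P2 → Z-13 (d²=44388361.00)
P3 → Z-16 (d²=156917312.00)
P4 → Z-13 (d²=139809337.00)
P5 → Z-11 (d²=7786393.00)
P6 → Z-13 (d²=57922402.00)

Z-11, Z-13, Z-16, Z-13, Z-11, Z-13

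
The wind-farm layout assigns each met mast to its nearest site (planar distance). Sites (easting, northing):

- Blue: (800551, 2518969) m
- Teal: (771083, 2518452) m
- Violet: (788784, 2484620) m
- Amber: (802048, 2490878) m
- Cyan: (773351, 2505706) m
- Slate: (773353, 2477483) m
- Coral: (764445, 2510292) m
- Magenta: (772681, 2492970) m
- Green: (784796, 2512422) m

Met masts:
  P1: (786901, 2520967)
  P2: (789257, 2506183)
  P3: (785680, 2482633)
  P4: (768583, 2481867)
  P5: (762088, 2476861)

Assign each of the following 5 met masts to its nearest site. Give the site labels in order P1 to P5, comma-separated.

Green, Green, Violet, Slate, Slate

P1 → Green (d²=77448050.00)
P2 → Green (d²=58825642.00)
P3 → Violet (d²=13582985.00)
P4 → Slate (d²=41972356.00)
P5 → Slate (d²=127287109.00)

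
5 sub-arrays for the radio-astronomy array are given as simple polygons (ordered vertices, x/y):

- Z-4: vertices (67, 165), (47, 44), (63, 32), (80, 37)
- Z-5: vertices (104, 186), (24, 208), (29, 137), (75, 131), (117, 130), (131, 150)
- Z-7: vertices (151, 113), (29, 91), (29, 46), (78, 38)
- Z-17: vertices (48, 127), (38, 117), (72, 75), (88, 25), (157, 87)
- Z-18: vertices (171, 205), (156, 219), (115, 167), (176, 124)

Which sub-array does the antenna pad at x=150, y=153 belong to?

Z-18

Cast a ray rightward from (150, 153). For each polygon, the edges (by vertex number in listed order) whose endpoints lie on opposite sides of y = 153, where each meets that height, and whether that is right or left of the point:
Z-4: 1–2 at x≈65.0 (left), 4–1 at x≈68.2 (left) → 0 crossings.
Z-5: 2–3 at x≈27.9 (left), 6–1 at x≈128.8 (left) → 0 crossings.
Z-7: no edge straddles that height → 0 crossings.
Z-17: no edge straddles that height → 0 crossings.
Z-18: 3–4 at x≈134.9 (left), 4–1 at x≈174.2 (right) → 1 crossing.
Only Z-18 has an odd count, so the point is inside Z-18.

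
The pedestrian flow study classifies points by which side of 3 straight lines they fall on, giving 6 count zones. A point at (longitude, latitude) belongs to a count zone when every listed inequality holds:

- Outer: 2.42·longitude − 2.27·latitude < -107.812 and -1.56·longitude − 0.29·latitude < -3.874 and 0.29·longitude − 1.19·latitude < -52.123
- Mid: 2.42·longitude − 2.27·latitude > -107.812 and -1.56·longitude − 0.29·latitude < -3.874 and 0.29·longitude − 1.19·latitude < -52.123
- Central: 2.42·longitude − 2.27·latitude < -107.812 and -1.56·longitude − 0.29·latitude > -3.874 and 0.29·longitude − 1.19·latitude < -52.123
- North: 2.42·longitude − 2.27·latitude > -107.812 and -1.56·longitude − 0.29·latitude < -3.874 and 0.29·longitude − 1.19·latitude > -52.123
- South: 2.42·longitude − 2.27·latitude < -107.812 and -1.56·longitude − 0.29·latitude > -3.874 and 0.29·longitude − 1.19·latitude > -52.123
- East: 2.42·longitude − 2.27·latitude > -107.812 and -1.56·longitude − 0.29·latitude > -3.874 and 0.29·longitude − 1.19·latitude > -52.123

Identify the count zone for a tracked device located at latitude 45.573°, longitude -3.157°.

Outer

2.42·-3.157 − 2.27·45.573 = -111.091, which is < -107.812
-1.56·-3.157 − 0.29·45.573 = -8.291, which is < -3.874
0.29·-3.157 − 1.19·45.573 = -55.147, which is < -52.123
This sign pattern matches Outer.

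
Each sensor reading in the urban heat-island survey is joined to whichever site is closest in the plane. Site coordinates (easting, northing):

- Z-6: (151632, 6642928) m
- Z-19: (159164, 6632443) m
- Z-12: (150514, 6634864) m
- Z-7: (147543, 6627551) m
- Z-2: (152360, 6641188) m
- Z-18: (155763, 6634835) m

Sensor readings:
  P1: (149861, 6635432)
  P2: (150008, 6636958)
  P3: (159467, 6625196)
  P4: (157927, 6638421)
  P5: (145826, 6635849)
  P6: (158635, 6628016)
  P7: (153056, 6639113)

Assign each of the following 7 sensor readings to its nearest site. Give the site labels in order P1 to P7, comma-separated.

P1 → Z-12 (d²=749033.00)
P2 → Z-12 (d²=4640872.00)
P3 → Z-19 (d²=52610818.00)
P4 → Z-18 (d²=17542292.00)
P5 → Z-12 (d²=22947569.00)
P6 → Z-19 (d²=19878170.00)
P7 → Z-2 (d²=4790041.00)

Z-12, Z-12, Z-19, Z-18, Z-12, Z-19, Z-2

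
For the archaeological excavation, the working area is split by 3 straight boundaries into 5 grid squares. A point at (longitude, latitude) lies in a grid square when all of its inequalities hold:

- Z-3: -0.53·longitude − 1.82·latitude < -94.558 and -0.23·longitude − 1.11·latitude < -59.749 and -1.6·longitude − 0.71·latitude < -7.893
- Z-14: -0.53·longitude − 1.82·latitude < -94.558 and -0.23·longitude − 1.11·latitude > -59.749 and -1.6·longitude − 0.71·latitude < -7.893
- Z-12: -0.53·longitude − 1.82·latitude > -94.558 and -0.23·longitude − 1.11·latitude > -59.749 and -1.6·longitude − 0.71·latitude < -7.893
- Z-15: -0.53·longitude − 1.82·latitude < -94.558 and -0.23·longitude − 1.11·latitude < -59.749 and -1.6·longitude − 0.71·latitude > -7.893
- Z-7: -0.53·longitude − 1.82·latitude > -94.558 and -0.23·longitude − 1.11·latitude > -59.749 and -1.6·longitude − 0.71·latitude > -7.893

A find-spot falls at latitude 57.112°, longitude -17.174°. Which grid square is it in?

Z-14

-0.53·-17.174 − 1.82·57.112 = -94.842, which is < -94.558
-0.23·-17.174 − 1.11·57.112 = -59.444, which is > -59.749
-1.6·-17.174 − 0.71·57.112 = -13.071, which is < -7.893
This sign pattern matches Z-14.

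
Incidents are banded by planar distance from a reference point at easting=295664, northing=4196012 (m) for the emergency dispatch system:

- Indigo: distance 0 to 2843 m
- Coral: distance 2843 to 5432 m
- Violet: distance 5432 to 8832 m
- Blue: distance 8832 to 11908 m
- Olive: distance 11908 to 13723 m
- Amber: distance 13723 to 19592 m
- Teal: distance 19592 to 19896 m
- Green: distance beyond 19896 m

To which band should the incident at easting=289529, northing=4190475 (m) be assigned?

Violet

Distance = √((289529−295664)² + (4190475−4196012)²) = √(37638225.000 + 30658369.000) = 8264.175 m.
5432 ≤ 8264.175 < 8832 → Violet.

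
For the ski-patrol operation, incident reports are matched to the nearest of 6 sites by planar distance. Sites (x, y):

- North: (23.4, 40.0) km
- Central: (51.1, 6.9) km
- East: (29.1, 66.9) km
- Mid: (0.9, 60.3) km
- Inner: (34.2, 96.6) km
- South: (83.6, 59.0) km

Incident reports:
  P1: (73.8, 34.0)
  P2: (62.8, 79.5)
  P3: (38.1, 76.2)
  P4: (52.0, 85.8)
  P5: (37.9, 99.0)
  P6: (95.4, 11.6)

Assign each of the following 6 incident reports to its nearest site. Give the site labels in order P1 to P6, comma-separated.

P1 → South (d²=721.04)
P2 → South (d²=852.89)
P3 → East (d²=167.49)
P4 → Inner (d²=433.48)
P5 → Inner (d²=19.45)
P6 → Central (d²=1984.58)

South, South, East, Inner, Inner, Central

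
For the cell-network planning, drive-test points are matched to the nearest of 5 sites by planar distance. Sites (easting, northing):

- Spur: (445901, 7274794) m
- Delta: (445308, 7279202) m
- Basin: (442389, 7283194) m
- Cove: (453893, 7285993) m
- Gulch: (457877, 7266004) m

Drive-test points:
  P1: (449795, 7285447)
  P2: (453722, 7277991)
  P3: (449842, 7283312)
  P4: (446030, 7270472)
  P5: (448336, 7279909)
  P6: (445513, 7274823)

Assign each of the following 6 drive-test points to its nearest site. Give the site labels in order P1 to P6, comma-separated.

P1 → Cove (d²=17091720.00)
P2 → Cove (d²=64061245.00)
P3 → Cove (d²=23598362.00)
P4 → Spur (d²=18696325.00)
P5 → Delta (d²=9668633.00)
P6 → Spur (d²=151385.00)

Cove, Cove, Cove, Spur, Delta, Spur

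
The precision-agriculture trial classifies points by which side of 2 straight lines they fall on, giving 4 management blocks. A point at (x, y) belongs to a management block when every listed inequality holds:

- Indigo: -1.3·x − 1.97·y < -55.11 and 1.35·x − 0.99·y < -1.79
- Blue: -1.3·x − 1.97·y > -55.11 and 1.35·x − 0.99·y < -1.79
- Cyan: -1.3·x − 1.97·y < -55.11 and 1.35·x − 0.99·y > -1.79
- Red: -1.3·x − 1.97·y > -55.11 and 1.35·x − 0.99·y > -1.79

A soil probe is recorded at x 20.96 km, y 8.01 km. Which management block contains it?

-1.3·20.96 − 1.97·8.01 = -43.028, which is > -55.11
1.35·20.96 − 0.99·8.01 = 20.366, which is > -1.79
This sign pattern matches Red.

Red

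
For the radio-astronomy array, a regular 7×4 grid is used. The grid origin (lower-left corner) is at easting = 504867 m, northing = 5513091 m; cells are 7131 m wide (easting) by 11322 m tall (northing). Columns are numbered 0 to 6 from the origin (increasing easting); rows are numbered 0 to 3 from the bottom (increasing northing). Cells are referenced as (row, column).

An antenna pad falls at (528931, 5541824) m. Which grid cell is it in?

(2, 3)

Column index: ⌊(528931 − 504867) / 7131⌋ = ⌊3.375⌋ = 3
Row offset from origin: ⌊(5541824 − 5513091) / 11322⌋ = ⌊2.538⌋ = 2 → row 2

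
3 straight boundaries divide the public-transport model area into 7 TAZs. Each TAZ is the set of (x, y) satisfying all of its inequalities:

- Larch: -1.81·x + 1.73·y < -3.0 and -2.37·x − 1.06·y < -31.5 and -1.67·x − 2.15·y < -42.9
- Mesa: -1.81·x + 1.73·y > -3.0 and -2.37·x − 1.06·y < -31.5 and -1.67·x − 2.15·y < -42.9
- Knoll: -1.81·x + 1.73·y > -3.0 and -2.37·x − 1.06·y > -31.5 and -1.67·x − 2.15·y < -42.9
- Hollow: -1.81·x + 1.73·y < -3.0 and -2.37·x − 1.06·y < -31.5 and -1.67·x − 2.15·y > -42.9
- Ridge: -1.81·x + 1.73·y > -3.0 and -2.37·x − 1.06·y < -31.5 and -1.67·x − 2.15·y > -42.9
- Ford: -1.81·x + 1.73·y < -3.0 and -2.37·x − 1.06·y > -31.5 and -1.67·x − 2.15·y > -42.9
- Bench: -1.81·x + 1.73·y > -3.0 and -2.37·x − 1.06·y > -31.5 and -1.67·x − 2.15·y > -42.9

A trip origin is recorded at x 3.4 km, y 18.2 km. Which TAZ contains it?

Knoll

-1.81·3.4 + 1.73·18.2 = 25.332, which is > -3.0
-2.37·3.4 − 1.06·18.2 = -27.350, which is > -31.5
-1.67·3.4 − 2.15·18.2 = -44.808, which is < -42.9
This sign pattern matches Knoll.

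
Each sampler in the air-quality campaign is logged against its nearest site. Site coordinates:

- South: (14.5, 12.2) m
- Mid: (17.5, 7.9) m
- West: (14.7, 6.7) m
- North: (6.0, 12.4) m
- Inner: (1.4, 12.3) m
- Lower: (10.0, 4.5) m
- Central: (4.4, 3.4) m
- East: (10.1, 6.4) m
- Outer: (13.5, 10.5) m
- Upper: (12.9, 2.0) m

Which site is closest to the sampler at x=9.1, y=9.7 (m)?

East

Squared distances to each site:
South: 35.410; Mid: 73.800; West: 40.360; North: 16.900; Inner: 66.050; Lower: 27.850; Central: 61.780; East: 11.890; Outer: 20.000; Upper: 73.730.
Minimum at East.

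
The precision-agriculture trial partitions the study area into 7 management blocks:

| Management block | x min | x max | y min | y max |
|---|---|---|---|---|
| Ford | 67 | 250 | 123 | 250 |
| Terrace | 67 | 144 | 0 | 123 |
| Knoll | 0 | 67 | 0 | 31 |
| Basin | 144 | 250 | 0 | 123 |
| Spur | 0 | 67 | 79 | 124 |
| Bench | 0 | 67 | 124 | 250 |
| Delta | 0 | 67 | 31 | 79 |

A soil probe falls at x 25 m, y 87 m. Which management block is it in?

The point has x = 25 and y = 87.
Only Spur satisfies 0 ≤ x ≤ 67 and 79 ≤ y ≤ 124.

Spur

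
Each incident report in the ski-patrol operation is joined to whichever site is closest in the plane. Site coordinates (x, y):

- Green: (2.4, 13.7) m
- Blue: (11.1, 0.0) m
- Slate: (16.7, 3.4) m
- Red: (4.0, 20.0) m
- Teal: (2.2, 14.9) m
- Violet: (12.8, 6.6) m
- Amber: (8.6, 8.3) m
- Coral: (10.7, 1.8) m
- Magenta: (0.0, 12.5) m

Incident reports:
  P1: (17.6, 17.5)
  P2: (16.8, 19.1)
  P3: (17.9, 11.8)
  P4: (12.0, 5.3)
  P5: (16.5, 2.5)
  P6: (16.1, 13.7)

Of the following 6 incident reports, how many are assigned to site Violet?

P1 → Violet
P2 → Red
P3 → Violet
P4 → Violet
P5 → Slate
P6 → Violet
4 of the 6 go to Violet.

4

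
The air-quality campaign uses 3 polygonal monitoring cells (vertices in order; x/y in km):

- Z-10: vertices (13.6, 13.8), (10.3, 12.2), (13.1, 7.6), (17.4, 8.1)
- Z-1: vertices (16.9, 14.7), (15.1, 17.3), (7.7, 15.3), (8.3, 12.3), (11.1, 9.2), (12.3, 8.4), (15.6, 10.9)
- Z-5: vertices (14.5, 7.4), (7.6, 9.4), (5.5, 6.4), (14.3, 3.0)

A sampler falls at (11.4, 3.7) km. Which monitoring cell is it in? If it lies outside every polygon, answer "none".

none

Cast a ray rightward from (11.4, 3.7). For each polygon, the edges (by vertex number in listed order) whose endpoints lie on opposite sides of y = 3.7, where each meets that height, and whether that is right or left of the point:
Z-10: no edge straddles that height → 0 crossings.
Z-1: no edge straddles that height → 0 crossings.
Z-5: 3–4 at x≈12.49 (right), 4–1 at x≈14.33 (right) → 2 crossings.
All counts are even, so the point lies outside every listed polygon.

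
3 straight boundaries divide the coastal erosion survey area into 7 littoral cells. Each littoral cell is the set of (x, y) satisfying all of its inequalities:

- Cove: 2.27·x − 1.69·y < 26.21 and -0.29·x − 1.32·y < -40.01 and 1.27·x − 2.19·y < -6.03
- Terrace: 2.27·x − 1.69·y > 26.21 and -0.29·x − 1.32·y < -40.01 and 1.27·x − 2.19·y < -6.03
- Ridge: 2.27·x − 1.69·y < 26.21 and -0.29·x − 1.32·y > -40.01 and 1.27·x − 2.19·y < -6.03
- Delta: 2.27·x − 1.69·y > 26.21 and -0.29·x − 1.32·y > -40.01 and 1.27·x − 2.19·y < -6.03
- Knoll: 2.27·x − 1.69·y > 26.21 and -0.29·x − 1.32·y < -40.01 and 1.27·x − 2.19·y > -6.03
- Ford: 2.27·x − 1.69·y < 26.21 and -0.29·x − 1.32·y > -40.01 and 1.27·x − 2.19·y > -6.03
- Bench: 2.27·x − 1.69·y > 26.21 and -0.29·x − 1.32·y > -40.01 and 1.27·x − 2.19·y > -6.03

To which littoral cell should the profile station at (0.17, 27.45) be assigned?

2.27·0.17 − 1.69·27.45 = -46.005, which is < 26.21
-0.29·0.17 − 1.32·27.45 = -36.283, which is > -40.01
1.27·0.17 − 2.19·27.45 = -59.900, which is < -6.03
This sign pattern matches Ridge.

Ridge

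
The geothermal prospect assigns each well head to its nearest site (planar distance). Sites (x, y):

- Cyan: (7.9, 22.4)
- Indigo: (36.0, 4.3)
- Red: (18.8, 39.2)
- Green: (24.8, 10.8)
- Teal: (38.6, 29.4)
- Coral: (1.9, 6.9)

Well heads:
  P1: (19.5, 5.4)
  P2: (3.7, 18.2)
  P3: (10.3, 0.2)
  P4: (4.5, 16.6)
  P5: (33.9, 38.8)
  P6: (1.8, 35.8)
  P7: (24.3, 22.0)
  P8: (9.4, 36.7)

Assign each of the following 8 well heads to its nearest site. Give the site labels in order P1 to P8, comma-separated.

Green, Cyan, Coral, Cyan, Teal, Cyan, Green, Red

P1 → Green (d²=57.25)
P2 → Cyan (d²=35.28)
P3 → Coral (d²=115.45)
P4 → Cyan (d²=45.20)
P5 → Teal (d²=110.45)
P6 → Cyan (d²=216.77)
P7 → Green (d²=125.69)
P8 → Red (d²=94.61)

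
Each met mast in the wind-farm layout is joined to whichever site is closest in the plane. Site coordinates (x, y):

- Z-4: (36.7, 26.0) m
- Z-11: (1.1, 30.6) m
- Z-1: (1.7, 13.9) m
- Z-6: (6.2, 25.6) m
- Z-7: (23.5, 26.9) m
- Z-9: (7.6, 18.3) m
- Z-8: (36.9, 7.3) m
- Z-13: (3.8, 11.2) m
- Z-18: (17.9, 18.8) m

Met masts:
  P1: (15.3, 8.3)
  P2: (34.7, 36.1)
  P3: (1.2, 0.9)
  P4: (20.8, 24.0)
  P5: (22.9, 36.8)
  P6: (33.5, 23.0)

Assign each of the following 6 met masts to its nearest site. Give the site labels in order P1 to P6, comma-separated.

P1 → Z-18 (d²=117.01)
P2 → Z-4 (d²=106.01)
P3 → Z-13 (d²=112.85)
P4 → Z-7 (d²=15.70)
P5 → Z-7 (d²=98.37)
P6 → Z-4 (d²=19.24)

Z-18, Z-4, Z-13, Z-7, Z-7, Z-4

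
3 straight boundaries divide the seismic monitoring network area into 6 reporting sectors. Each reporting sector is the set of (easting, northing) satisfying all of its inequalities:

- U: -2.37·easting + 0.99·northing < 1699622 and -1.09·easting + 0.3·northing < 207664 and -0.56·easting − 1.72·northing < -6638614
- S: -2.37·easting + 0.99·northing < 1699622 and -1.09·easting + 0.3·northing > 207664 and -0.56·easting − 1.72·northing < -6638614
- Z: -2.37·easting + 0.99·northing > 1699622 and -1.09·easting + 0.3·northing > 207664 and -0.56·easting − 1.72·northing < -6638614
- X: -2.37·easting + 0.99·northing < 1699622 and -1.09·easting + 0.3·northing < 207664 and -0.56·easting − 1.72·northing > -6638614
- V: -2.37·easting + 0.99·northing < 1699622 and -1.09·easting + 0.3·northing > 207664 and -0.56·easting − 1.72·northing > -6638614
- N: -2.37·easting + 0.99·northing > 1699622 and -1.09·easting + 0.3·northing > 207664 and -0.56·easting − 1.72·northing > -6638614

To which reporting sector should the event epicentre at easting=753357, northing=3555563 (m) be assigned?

-2.37·753357 + 0.99·3555563 = 1734551.280, which is > 1699622
-1.09·753357 + 0.3·3555563 = 245509.770, which is > 207664
-0.56·753357 − 1.72·3555563 = -6537448.280, which is > -6638614
This sign pattern matches N.

N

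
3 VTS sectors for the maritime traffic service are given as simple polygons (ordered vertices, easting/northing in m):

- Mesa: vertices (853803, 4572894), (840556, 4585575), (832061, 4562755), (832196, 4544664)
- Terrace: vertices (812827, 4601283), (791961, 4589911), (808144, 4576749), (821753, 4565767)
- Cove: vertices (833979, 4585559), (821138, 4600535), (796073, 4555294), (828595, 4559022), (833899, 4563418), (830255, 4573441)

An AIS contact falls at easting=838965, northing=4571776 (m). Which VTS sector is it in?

Cast a ray rightward from (838965, 4571776). For each polygon, the edges (by vertex number in listed order) whose endpoints lie on opposite sides of northing = 4571776, where each meets that height, and whether that is right or left of the point:
Mesa: 2–3 at easting≈835419.2 (left), 4–1 at easting≈852947.3 (right) → 1 crossing.
Terrace: 3–4 at easting≈814306.6 (left), 4–1 at easting≈820242.8 (left) → 0 crossings.
Cove: 2–3 at easting≈805204.6 (left), 5–6 at easting≈830860.3 (left) → 0 crossings.
Only Mesa has an odd count, so the point is inside Mesa.

Mesa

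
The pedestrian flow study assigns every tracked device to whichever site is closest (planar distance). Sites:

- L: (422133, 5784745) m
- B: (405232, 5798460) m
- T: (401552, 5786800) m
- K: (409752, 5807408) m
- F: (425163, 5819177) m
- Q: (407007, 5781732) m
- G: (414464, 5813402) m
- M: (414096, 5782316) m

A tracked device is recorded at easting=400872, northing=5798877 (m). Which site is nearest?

B

Squared distances to each site:
L: 651743545.000; B: 19183489.000; T: 146316329.000; K: 151632361.000; F: 1002142681.000; Q: 331589250.000; G: 395718089.000; M: 449140897.000.
Minimum at B.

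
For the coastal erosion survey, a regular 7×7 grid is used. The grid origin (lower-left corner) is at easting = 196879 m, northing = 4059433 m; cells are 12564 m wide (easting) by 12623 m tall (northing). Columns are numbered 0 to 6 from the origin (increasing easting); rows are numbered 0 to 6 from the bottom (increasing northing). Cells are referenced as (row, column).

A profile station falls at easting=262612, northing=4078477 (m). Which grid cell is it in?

(1, 5)

Column index: ⌊(262612 − 196879) / 12564⌋ = ⌊5.232⌋ = 5
Row offset from origin: ⌊(4078477 − 4059433) / 12623⌋ = ⌊1.509⌋ = 1 → row 1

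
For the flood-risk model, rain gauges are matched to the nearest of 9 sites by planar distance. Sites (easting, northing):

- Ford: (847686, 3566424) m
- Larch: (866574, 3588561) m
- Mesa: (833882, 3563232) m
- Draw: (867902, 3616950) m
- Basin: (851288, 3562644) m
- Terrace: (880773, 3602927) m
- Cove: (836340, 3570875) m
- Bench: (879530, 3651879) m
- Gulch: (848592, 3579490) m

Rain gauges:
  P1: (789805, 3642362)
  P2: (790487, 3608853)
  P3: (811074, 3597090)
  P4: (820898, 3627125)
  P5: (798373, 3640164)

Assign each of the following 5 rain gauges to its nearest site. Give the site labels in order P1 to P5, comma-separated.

Draw, Cove, Cove, Draw, Draw

P1 → Draw (d²=6744911153.00)
P2 → Cove (d²=3544826093.00)
P3 → Cove (d²=1325596981.00)
P4 → Draw (d²=2312906641.00)
P5 → Draw (d²=5373171637.00)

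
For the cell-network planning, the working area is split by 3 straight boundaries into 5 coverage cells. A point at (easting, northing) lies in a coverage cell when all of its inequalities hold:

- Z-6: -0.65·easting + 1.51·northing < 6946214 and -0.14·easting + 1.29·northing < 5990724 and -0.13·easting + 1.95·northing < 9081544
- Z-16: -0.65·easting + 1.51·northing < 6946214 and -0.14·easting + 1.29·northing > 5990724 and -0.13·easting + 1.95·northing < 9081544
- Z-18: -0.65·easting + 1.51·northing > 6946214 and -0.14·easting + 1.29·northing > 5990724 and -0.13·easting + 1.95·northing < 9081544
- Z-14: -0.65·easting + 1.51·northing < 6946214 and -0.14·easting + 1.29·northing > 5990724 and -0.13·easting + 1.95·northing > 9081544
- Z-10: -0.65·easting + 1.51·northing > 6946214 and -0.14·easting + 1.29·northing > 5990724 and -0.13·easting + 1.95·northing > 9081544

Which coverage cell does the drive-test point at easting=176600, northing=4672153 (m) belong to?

Z-14

-0.65·176600 + 1.51·4672153 = 6940161.030, which is < 6946214
-0.14·176600 + 1.29·4672153 = 6002353.370, which is > 5990724
-0.13·176600 + 1.95·4672153 = 9087740.350, which is > 9081544
This sign pattern matches Z-14.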